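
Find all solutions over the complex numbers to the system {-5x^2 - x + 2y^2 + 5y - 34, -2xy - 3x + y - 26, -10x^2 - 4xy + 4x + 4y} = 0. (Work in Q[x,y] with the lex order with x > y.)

Compute a lex Gröbner basis by Buchberger's algorithm.
f_1 = -5x^2 - x + 2y^2 + 5y - 34, LT = x^2.
f_2 = -2xy - 3x + y - 26, LT = xy.
f_3 = -10x^2 - 4xy + 4x + 4y, LT = x^2.

S(f_1,f_2): lcm = x^2y. S = -3/2x^2 + 7/10xy - 13x - 2/5y^3 - y^2 + 34/5y.
  leading term x^2: subtract (3/10)·f_1 from -3/2x^2 + 7/10xy - 13x - 2/5y^3 - y^2 + 34/5y → 7/10xy - 127/10x - 2/5y^3 - 8/5y^2 + 53/10y + 51/5
  leading term xy: subtract (-7/20)·f_2 from 7/10xy - 127/10x - 2/5y^3 - 8/5y^2 + 53/10y + 51/5 → -55/4x - 2/5y^3 - 8/5y^2 + 113/20y + 11/10
  leading term x: no divisor's leading term divides it; move -55/4x to the remainder.
  leading term y^3: no divisor's leading term divides it; move -2/5y^3 to the remainder.
  leading term y^2: no divisor's leading term divides it; move -8/5y^2 to the remainder.
  leading term y: no divisor's leading term divides it; move 113/20y to the remainder.
  leading term 1: no divisor's leading term divides it; move 11/10 to the remainder.
  remainder -55/4x - 2/5y^3 - 8/5y^2 + 113/20y + 11/10 ≠ 0; add h_4 = -55/4x - 2/5y^3 - 8/5y^2 + 113/20y + 11/10 to the basis.

S(f_1,f_3): lcm = x^2. S = -2/5xy + 3/5x - 2/5y^2 - 3/5y + 34/5.
  leading term xy: subtract (1/5)·f_2 from -2/5xy + 3/5x - 2/5y^2 - 3/5y + 34/5 → 6/5x - 2/5y^2 - 4/5y + 12
  leading term x: subtract (-24/275)·h_4 from 6/5x - 2/5y^2 - 4/5y + 12 → -48/1375y^3 - 742/1375y^2 - 422/1375y + 1512/125
  leading term y^3: no divisor's leading term divides it; move -48/1375y^3 to the remainder.
  leading term y^2: no divisor's leading term divides it; move -742/1375y^2 to the remainder.
  leading term y: no divisor's leading term divides it; move -422/1375y to the remainder.
  leading term 1: no divisor's leading term divides it; move 1512/125 to the remainder.
  remainder -48/1375y^3 - 742/1375y^2 - 422/1375y + 1512/125 ≠ 0; add h_5 = -48/1375y^3 - 742/1375y^2 - 422/1375y + 1512/125 to the basis.

S(f_2,f_3): lcm = x^2y. S = 3/2x^2 - 2/5xy^2 - 1/10xy + 13x + 2/5y^2.
  leading term x^2: subtract (-3/10)·f_1 from 3/2x^2 - 2/5xy^2 - 1/10xy + 13x + 2/5y^2 → -2/5xy^2 - 1/10xy + 127/10x + y^2 + 3/2y - 51/5
  leading term xy^2: subtract (1/5y)·f_2 from -2/5xy^2 - 1/10xy + 127/10x + y^2 + 3/2y - 51/5 → 1/2xy + 127/10x + 4/5y^2 + 67/10y - 51/5
  leading term xy: subtract (-1/4)·f_2 from 1/2xy + 127/10x + 4/5y^2 + 67/10y - 51/5 → 239/20x + 4/5y^2 + 139/20y - 167/10
  leading term x: subtract (-239/275)·h_4 from 239/20x + 4/5y^2 + 139/20y - 167/10 → -478/1375y^3 - 812/1375y^2 + 16308/1375y - 1968/125
  leading term y^3: subtract (239/24)·h_5 from -478/1375y^3 - 812/1375y^2 + 16308/1375y - 1968/125 → 287/60y^2 + 179/12y - 681/5
  leading term y^2: no divisor's leading term divides it; move 287/60y^2 to the remainder.
  leading term y: no divisor's leading term divides it; move 179/12y to the remainder.
  leading term 1: no divisor's leading term divides it; move -681/5 to the remainder.
  remainder 287/60y^2 + 179/12y - 681/5 ≠ 0; add h_6 = 287/60y^2 + 179/12y - 681/5 to the basis.

S(f_2,h_5): lcm = xy^3. S = -335/24xy^2 - 211/24xy + 693/2x - 1/2y^3 + 13y^2.
  leading term xy^2: subtract (335/48y)·f_2 from -335/24xy^2 - 211/24xy + 693/2x - 1/2y^3 + 13y^2 → 583/48xy + 693/2x - 1/2y^3 + 289/48y^2 + 4355/24y
  leading term xy: subtract (-583/96)·f_2 from 583/48xy + 693/2x - 1/2y^3 + 289/48y^2 + 4355/24y → 10505/32x - 1/2y^3 + 289/48y^2 + 6001/32y - 7579/48
  leading term x: subtract (-191/8)·h_4 from 10505/32x - 1/2y^3 + 289/48y^2 + 6001/32y - 7579/48 → -201/20y^3 - 7723/240y^2 + 12897/40y - 3949/30
  leading term y^3: subtract (18425/64)·h_5 from -201/20y^3 - 7723/240y^2 + 12897/40y - 3949/30 → 11825/96y^2 + 13145/32y - 86735/24
  leading term y^2: subtract (59125/2296)·h_6 from 11825/96y^2 + 13145/32y - 86735/24 → 367235/13776y - 367235/3444
  leading term y: no divisor's leading term divides it; move 367235/13776y to the remainder.
  leading term 1: no divisor's leading term divides it; move -367235/3444 to the remainder.
  remainder 367235/13776y - 367235/3444 ≠ 0; add h_7 = 367235/13776y - 367235/3444 to the basis.

The other S-polynomials (S(f_1,h_4), S(f_2,h_4), S(f_3,h_4), S(f_1,h_5), S(f_3,h_5), S(h_4,h_5), S(f_1,h_6), S(f_2,h_6), S(f_3,h_6), S(h_4,h_6), S(h_5,h_6), S(f_1,h_7), S(f_2,h_7), S(f_3,h_7), S(h_4,h_7), S(h_5,h_7), S(h_6,h_7)) all reduce to 0 modulo the current basis, so we have a Gröbner basis.
Inter-reduce: drop elements whose leading term is divisible by another's, tail-reduce, and make monic.
Reduced Gröbner basis: {x + 2, y - 4}.

From the last basis element, y - 4 = 0, so y takes values in {4}. Each choice, substituted upward through the basis, yields the corresponding point(s) of the solution set.
  y = 4: the earlier basis element becomes x + 2 = 0, giving x = -2 — point (-2, 4).
A lex Gröbner basis triangularizes the system, enabling back-substitution.

{(-2, 4)}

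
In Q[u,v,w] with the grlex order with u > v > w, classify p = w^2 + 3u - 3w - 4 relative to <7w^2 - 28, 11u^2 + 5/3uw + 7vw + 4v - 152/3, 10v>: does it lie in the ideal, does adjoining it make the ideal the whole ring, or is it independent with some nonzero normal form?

First compute the reduced Gröbner basis of I by Buchberger's algorithm.
f_1 = 7w^2 - 28, LT = w^2.
f_2 = 11u^2 + 5/3uw + 7vw + 4v - 152/3, LT = u^2.
f_3 = 10v, LT = v.

S(f_1,f_2): leading monomials are coprime, so the S-polynomial reduces to 0 (Buchberger's first criterion).
S(f_1,f_3): leading monomials are coprime, so the S-polynomial reduces to 0 (Buchberger's first criterion).
S(f_2,f_3): leading monomials are coprime, so the S-polynomial reduces to 0 (Buchberger's first criterion).
Every S-polynomial of the final basis reduces to 0, so we have a Gröbner basis.
Inter-reduce: drop elements whose leading term is divisible by another's, tail-reduce, and make monic.
Reduced Gröbner basis: {u^2 + 5/33uw - 152/33, w^2 - 4, v}.
Label its elements g_1 = u^2 + 5/33uw - 152/33, g_2 = w^2 - 4, g_3 = v.

Reduce p = w^2 + 3u - 3w - 4 modulo G:
  leading term w^2: subtract (1)·g_2 from w^2 + 3u - 3w - 4 → 3u - 3w
  leading term u: no divisor's leading term divides it; move 3u to the remainder.
  leading term w: no divisor's leading term divides it; move -3w to the remainder.
  normal form = 3u - 3w.
The normal form is nonzero, so p ∉ I. Since p minus its normal form lies in I, I + (p) = I + (r) where r = 3u - 3w; decide whether this ideal is the whole ring.
Run Buchberger on G together with r (pairs among the g_i already reduce to 0 since G is a Gröbner basis):
g_1 = u^2 + 5/33uw - 152/33, LT = u^2.
g_2 = w^2 - 4, LT = w^2.
g_3 = v, LT = v.
r = 3u - 3w, LT = u.

S(g_1,g_2): leading monomials are coprime, so the S-polynomial reduces to 0 (Buchberger's first criterion).
S(g_1,g_3): leading monomials are coprime, so the S-polynomial reduces to 0 (Buchberger's first criterion).
S(g_1,r): lcm = u^2. S = 38/33uw - 152/33.
  leading term uw: subtract (38/99w)·r from 38/33uw - 152/33 → 38/33w^2 - 152/33
  leading term w^2: subtract (38/33)·g_2 from 38/33w^2 - 152/33 → 0
  remainder 0.

S(g_2,g_3): leading monomials are coprime, so the S-polynomial reduces to 0 (Buchberger's first criterion).
S(g_2,r): leading monomials are coprime, so the S-polynomial reduces to 0 (Buchberger's first criterion).
S(g_3,r): leading monomials are coprime, so the S-polynomial reduces to 0 (Buchberger's first criterion).
Every S-polynomial of the final basis reduces to 0, so we have a Gröbner basis.
Inter-reduce: drop elements whose leading term is divisible by another's, tail-reduce, and make monic.
Reduced Gröbner basis: {w^2 - 4, u - w, v}.
The reduced Gröbner basis of I + (p) is {w^2 - 4, u - w, v} ≠ {1}, a proper ideal, so the enlarged system stays consistent: p is independent of I, with normal form 3u - 3w.

Ideal membership is decidable via reduction modulo a Gröbner basis.

w^2 + 3u - 3w - 4 is independent of I; its normal form modulo I is 3u - 3w.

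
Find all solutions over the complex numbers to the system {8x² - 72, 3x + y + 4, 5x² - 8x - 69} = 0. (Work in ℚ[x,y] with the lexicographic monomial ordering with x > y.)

Compute a lex Gröbner basis by Buchberger's algorithm.
f_1 = 8x² - 72, LT = x².
f_2 = 3x + y + 4, LT = x.
f_3 = 5x² - 8x - 69, LT = x².

S(f_1,f_2): lcm = x². S = -⅓xy - 4/3x - 9.
  reduce S modulo (f_1, f_2, f_3):
  remainder 1/9y² + 8/9y - 65/9 ≠ 0; add h_4 = 1/9y² + 8/9y - 65/9 to the basis.

S(f_1,f_3): lcm = x². S = 8/5x + 24/5.
  reduce S modulo (f_1, f_2, f_3, h_4):
  remainder -8/15y + 8/3 ≠ 0; add h_5 = -8/15y + 8/3 to the basis.

The other S-polynomials (S(f_2,f_3), S(f_1,h_4), S(f_2,h_4), S(f_3,h_4), S(f_1,h_5), S(f_2,h_5), S(f_3,h_5), S(h_4,h_5)) all reduce to 0 modulo the current basis, so we have a Gröbner basis.
Inter-reduce: drop elements whose leading term is divisible by another's, tail-reduce, and make monic.
Reduced Gröbner basis: {x + 3, y - 5}.

A lex Gröbner basis eliminates variables successively. Here y - 5 depends only on y, with roots {5}; lifting each root through the earlier basis elements recovers the full solutions.
  y = 5: the earlier basis element becomes x + 3 = 0, giving x = -3 — point (-3, 5).
A lex Gröbner basis triangularizes the system, enabling back-substitution.

{(-3, 5)}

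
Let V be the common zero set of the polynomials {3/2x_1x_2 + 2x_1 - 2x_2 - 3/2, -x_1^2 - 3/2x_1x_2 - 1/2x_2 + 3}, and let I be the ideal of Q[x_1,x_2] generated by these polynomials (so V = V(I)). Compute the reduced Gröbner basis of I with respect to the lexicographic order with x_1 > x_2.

G = {x_1 - 45/14x_2^2 - 17/14x_2 + 24/7, x_2^3 + 77/45x_2^2 - 44/45x_2 - 26/15}

f_1 = 3/2x_1x_2 + 2x_1 - 2x_2 - 3/2, LT = x_1x_2.
f_2 = -x_1^2 - 3/2x_1x_2 - 1/2x_2 + 3, LT = x_1^2.

S(f_1,f_2): lcm = x_1^2x_2. S = 4/3x_1^2 - 3/2x_1x_2^2 - 4/3x_1x_2 - x_1 - 1/2x_2^2 + 3x_2.
  leading term x_1^2: subtract (-4/3)·f_2 from 4/3x_1^2 - 3/2x_1x_2^2 - 4/3x_1x_2 - x_1 - 1/2x_2^2 + 3x_2 → -3/2x_1x_2^2 - 10/3x_1x_2 - x_1 - 1/2x_2^2 + 7/3x_2 + 4
  leading term x_1x_2^2: subtract (-x_2)·f_1 from -3/2x_1x_2^2 - 10/3x_1x_2 - x_1 - 1/2x_2^2 + 7/3x_2 + 4 → -4/3x_1x_2 - x_1 - 5/2x_2^2 + 5/6x_2 + 4
  leading term x_1x_2: subtract (-8/9)·f_1 from -4/3x_1x_2 - x_1 - 5/2x_2^2 + 5/6x_2 + 4 → 7/9x_1 - 5/2x_2^2 - 17/18x_2 + 8/3
  leading term x_1: no divisor's leading term divides it; move 7/9x_1 to the remainder.
  leading term x_2^2: no divisor's leading term divides it; move -5/2x_2^2 to the remainder.
  leading term x_2: no divisor's leading term divides it; move -17/18x_2 to the remainder.
  leading term 1: no divisor's leading term divides it; move 8/3 to the remainder.
  remainder 7/9x_1 - 5/2x_2^2 - 17/18x_2 + 8/3 ≠ 0; add g_3 = 7/9x_1 - 5/2x_2^2 - 17/18x_2 + 8/3 to the basis.

S(f_1,g_3): lcm = x_1x_2. S = 4/3x_1 + 45/14x_2^3 + 17/14x_2^2 - 100/21x_2 - 1.
  leading term x_1: subtract (12/7)·g_3 from 4/3x_1 + 45/14x_2^3 + 17/14x_2^2 - 100/21x_2 - 1 → 45/14x_2^3 + 11/2x_2^2 - 22/7x_2 - 39/7
  leading term x_2^3: no divisor's leading term divides it; move 45/14x_2^3 to the remainder.
  leading term x_2^2: no divisor's leading term divides it; move 11/2x_2^2 to the remainder.
  leading term x_2: no divisor's leading term divides it; move -22/7x_2 to the remainder.
  leading term 1: no divisor's leading term divides it; move -39/7 to the remainder.
  remainder 45/14x_2^3 + 11/2x_2^2 - 22/7x_2 - 39/7 ≠ 0; add g_4 = 45/14x_2^3 + 11/2x_2^2 - 22/7x_2 - 39/7 to the basis.

The other S-polynomials (S(f_2,g_3), S(f_1,g_4), S(f_2,g_4), S(g_3,g_4)) all reduce to 0 modulo the current basis, so we have a Gröbner basis.
Inter-reduce: drop elements whose leading term is divisible by another's, tail-reduce, and make monic.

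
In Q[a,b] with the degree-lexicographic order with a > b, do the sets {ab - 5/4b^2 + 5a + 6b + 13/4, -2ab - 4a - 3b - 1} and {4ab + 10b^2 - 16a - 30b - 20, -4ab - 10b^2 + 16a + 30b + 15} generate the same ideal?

Two ideals are equal iff their reduced Gröbner bases coincide (the reduced basis is unique for a fixed ordering).
Buchberger on the first generating set:
f_1 = ab - 5/4b^2 + 5a + 6b + 13/4, LT = ab.
f_2 = -2ab - 4a - 3b - 1, LT = ab.

S(f_1,f_2): lcm = ab. S = -5/4b^2 + 3a + 9/2b + 11/4.
  leading term b^2: no divisor's leading term divides it; move -5/4b^2 to the remainder.
  leading term a: no divisor's leading term divides it; move 3a to the remainder.
  leading term b: no divisor's leading term divides it; move 9/2b to the remainder.
  leading term 1: no divisor's leading term divides it; move 11/4 to the remainder.
  remainder -5/4b^2 + 3a + 9/2b + 11/4 ≠ 0; add g_3 = -5/4b^2 + 3a + 9/2b + 11/4 to the basis.

S(f_1,g_3): lcm = ab^2. S = -5/4b^3 + 12/5a^2 + 43/5ab + 6b^2 + 11/5a + 13/4b.
  leading term b^3: subtract (b)·g_3 from -5/4b^3 + 12/5a^2 + 43/5ab + 6b^2 + 11/5a + 13/4b → 12/5a^2 + 28/5ab + 3/2b^2 + 11/5a + 1/2b
  leading term a^2: no divisor's leading term divides it; move 12/5a^2 to the remainder.
  leading term ab: subtract (28/5)·f_1 from 28/5ab + 3/2b^2 + 11/5a + 1/2b → 17/2b^2 - 129/5a - 331/10b - 91/5
  leading term b^2: subtract (-34/5)·g_3 from 17/2b^2 - 129/5a - 331/10b - 91/5 → -27/5a - 5/2b + 1/2
  leading term a: no divisor's leading term divides it; move -27/5a to the remainder.
  leading term b: no divisor's leading term divides it; move -5/2b to the remainder.
  leading term 1: no divisor's leading term divides it; move 1/2 to the remainder.
  remainder 12/5a^2 - 27/5a - 5/2b + 1/2 ≠ 0; add g_4 = 12/5a^2 - 27/5a - 5/2b + 1/2 to the basis.

The other S-polynomials (S(f_2,g_3), S(f_1,g_4), S(f_2,g_4), S(g_3,g_4)) all reduce to 0 modulo the current basis, so we have a Gröbner basis.
Inter-reduce: drop elements whose leading term is divisible by another's, tail-reduce, and make monic.
Reduced Gröbner basis: {a^2 - 9/4a - 25/24b + 5/24, ab + 2a + 3/2b + 1/2, b^2 - 12/5a - 18/5b - 11/5}.

Buchberger on the second generating set:
h_1 = 4ab + 10b^2 - 16a - 30b - 20, LT = ab.
h_2 = -4ab - 10b^2 + 16a + 30b + 15, LT = ab.

S(h_1,h_2): lcm = ab. S = -5/4.
  leading term 1: no divisor's leading term divides it; move -5/4 to the remainder.
  remainder -5/4 ≠ 0; add k_3 = -5/4 to the basis.

The other S-polynomials (S(h_1,k_3), S(h_2,k_3)) all reduce to 0 modulo the current basis, so we have a Gröbner basis.
Inter-reduce: drop elements whose leading term is divisible by another's, tail-reduce, and make monic.
Reduced Gröbner basis: {1}.

Since the reduced bases disagree, the two ideals are not the same.

No, the ideals differ.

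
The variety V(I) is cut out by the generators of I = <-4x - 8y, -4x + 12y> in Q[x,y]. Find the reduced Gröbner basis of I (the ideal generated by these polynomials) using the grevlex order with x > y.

f_1 = -4x - 8y, LT = x.
f_2 = -4x + 12y, LT = x.

S(f_1,f_2): lcm = x. S = 5y.
  leading term y: no divisor's leading term divides it; move 5y to the remainder.
  remainder 5y ≠ 0; add g_3 = 5y to the basis.

S(f_1,g_3): leading monomials are coprime, so the S-polynomial reduces to 0 (Buchberger's first criterion).
S(f_2,g_3): leading monomials are coprime, so the S-polynomial reduces to 0 (Buchberger's first criterion).
Every S-polynomial of the final basis reduces to 0, so we have a Gröbner basis.
Inter-reduce: drop elements whose leading term is divisible by another's, tail-reduce, and make monic.

G = {x, y}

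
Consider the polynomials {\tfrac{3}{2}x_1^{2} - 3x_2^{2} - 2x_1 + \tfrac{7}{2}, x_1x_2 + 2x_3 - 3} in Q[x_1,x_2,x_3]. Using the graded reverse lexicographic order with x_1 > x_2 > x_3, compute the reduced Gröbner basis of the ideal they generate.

f_1 = \tfrac{3}{2}x_1^{2} - 3x_2^{2} - 2x_1 + \tfrac{7}{2}, LT = x_1^{2}.
f_2 = x_1x_2 + 2x_3 - 3, LT = x_1x_2.

S(f_1,f_2): lcm = x_1^{2}x_2. S = -2x_2^{3} - \tfrac{4}{3}x_1x_2 - 2x_1x_3 + 3x_1 + \tfrac{7}{3}x_2.
  reduce S modulo (f_1, f_2):
  remainder -2x_2^{3} - 2x_1x_3 + 3x_1 + \tfrac{7}{3}x_2 + \tfrac{8}{3}x_3 - 4 ≠ 0; add g_3 = -2x_2^{3} - 2x_1x_3 + 3x_1 + \tfrac{7}{3}x_2 + \tfrac{8}{3}x_3 - 4 to the basis.

The other S-polynomials (S(f_1,g_3), S(f_2,g_3)) all reduce to 0 modulo the current basis, so we have a Gröbner basis.

G = {x_2^{3} + x_1x_3 - \tfrac{3}{2}x_1 - \tfrac{7}{6}x_2 - \tfrac{4}{3}x_3 + 2, x_1^{2} - 2x_2^{2} - \tfrac{4}{3}x_1 + \tfrac{7}{3}, x_1x_2 + 2x_3 - 3}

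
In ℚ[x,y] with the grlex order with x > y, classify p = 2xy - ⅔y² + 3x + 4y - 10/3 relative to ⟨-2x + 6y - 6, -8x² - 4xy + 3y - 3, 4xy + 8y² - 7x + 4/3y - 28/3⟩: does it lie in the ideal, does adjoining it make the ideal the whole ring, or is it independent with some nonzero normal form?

First compute the reduced Gröbner basis of I by Buchberger's algorithm.
f_1 = -2x + 6y - 6, LT = x.
f_2 = -8x² - 4xy + 3y - 3, LT = x².
f_3 = 4xy + 8y² - 7x + 4/3y - 28/3, LT = xy.

S(f_1,f_2): lcm = x². S = -7/2xy + 3x + ⅜y - ⅜.
  reduce S modulo (f_1, f_2, f_3):
  remainder -21/2y² + 159/8y - 75/8 ≠ 0; add h_4 = -21/2y² + 159/8y - 75/8 to the basis.

S(f_1,f_3): lcm = xy. S = -5y² + 7/4x + 8/3y + 7/3.
  reduce S modulo (f_1, f_2, f_3, h_4):
  remainder -65/42y + 65/42 ≠ 0; add h_5 = -65/42y + 65/42 to the basis.

The other S-polynomials (S(f_2,f_3), S(f_1,h_4), S(f_2,h_4), S(f_3,h_4), S(f_1,h_5), S(f_2,h_5), S(f_3,h_5), S(h_4,h_5)) all reduce to 0 modulo the current basis, so we have a Gröbner basis.
Inter-reduce: drop elements whose leading term is divisible by another's, tail-reduce, and make monic.
Reduced Gröbner basis: {x, y - 1}.
Label its elements g_1 = x, g_2 = y - 1.

Reduce p = 2xy - ⅔y² + 3x + 4y - 10/3 modulo G:
  leading term xy: subtract (2y)·g_1 from 2xy - ⅔y² + 3x + 4y - 10/3 → -⅔y² + 3x + 4y - 10/3
  leading term y²: subtract (-⅔y)·g_2 from -⅔y² + 3x + 4y - 10/3 → 3x + 10/3y - 10/3
  leading term x: subtract (3)·g_1 from 3x + 10/3y - 10/3 → 10/3y - 10/3
  leading term y: subtract (10/3)·g_2 from 10/3y - 10/3 → 0
  normal form = 0.
Since the normal form is 0, p ∈ I.

2xy - ⅔y² + 3x + 4y - 10/3 lies in I (it reduces to 0).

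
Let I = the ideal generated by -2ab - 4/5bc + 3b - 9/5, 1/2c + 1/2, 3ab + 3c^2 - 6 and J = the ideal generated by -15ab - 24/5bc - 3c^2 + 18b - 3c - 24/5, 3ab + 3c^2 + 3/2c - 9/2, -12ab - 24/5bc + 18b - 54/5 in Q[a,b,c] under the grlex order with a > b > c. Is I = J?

Equality of ideals is decidable: compute both reduced Gröbner bases (unique for the ordering) and check whether they agree.
Buchberger on the first generating set:
f_1 = -2ab - 4/5bc + 3b - 9/5, LT = ab.
f_2 = 1/2c + 1/2, LT = c.
f_3 = 3ab + 3c^2 - 6, LT = ab.

S(f_1,f_3): lcm = ab. S = 2/5bc - c^2 - 3/2b + 29/10.
  leading term bc: subtract (4/5b)·f_2 from 2/5bc - c^2 - 3/2b + 29/10 → -c^2 - 19/10b + 29/10
  leading term c^2: subtract (-2c)·f_2 from -c^2 - 19/10b + 29/10 → -19/10b + c + 29/10
  leading term b: no divisor's leading term divides it; move -19/10b to the remainder.
  leading term c: subtract (2)·f_2 from c + 29/10 → 19/10
  leading term 1: no divisor's leading term divides it; move 19/10 to the remainder.
  remainder -19/10b + 19/10 ≠ 0; add g_4 = -19/10b + 19/10 to the basis.

S(f_1,g_4): lcm = ab. S = 2/5bc + a - 3/2b + 9/10.
  leading term bc: subtract (4/5b)·f_2 from 2/5bc + a - 3/2b + 9/10 → a - 19/10b + 9/10
  leading term a: no divisor's leading term divides it; move a to the remainder.
  leading term b: subtract (1)·g_4 from -19/10b + 9/10 → -1
  leading term 1: no divisor's leading term divides it; move -1 to the remainder.
  remainder a - 1 ≠ 0; add g_5 = a - 1 to the basis.

The other S-polynomials (S(f_1,f_2), S(f_2,f_3), S(f_2,g_4), S(f_3,g_4), S(f_1,g_5), S(f_2,g_5), S(f_3,g_5), S(g_4,g_5)) all reduce to 0 modulo the current basis, so we have a Gröbner basis.
Inter-reduce: drop elements whose leading term is divisible by another's, tail-reduce, and make monic.
Reduced Gröbner basis: {a - 1, b - 1, c + 1}.

Buchberger on the second generating set:
h_1 = -15ab - 24/5bc - 3c^2 + 18b - 3c - 24/5, LT = ab.
h_2 = 3ab + 3c^2 + 3/2c - 9/2, LT = ab.
h_3 = -12ab - 24/5bc + 18b - 54/5, LT = ab.

S(h_1,h_2): lcm = ab. S = 8/25bc - 4/5c^2 - 6/5b - 3/10c + 91/50.
  leading term bc: no divisor's leading term divides it; move 8/25bc to the remainder.
  leading term c^2: no divisor's leading term divides it; move -4/5c^2 to the remainder.
  leading term b: no divisor's leading term divides it; move -6/5b to the remainder.
  leading term c: no divisor's leading term divides it; move -3/10c to the remainder.
  leading term 1: no divisor's leading term divides it; move 91/50 to the remainder.
  remainder 8/25bc - 4/5c^2 - 6/5b - 3/10c + 91/50 ≠ 0; add k_4 = 8/25bc - 4/5c^2 - 6/5b - 3/10c + 91/50 to the basis.

S(h_1,h_3): lcm = ab. S = -2/25bc + 1/5c^2 + 3/10b + 1/5c - 29/50.
  leading term bc: subtract (-1/4)·k_4 from -2/25bc + 1/5c^2 + 3/10b + 1/5c - 29/50 → 1/8c - 1/8
  leading term c: no divisor's leading term divides it; move 1/8c to the remainder.
  leading term 1: no divisor's leading term divides it; move -1/8 to the remainder.
  remainder 1/8c - 1/8 ≠ 0; add k_5 = 1/8c - 1/8 to the basis.

S(h_1,k_4): lcm = abc. S = 5/2ac^2 + 8/25bc^2 + 1/5c^3 + 15/4ab + 15/16ac - 6/5bc + 1/5c^2 - 91/16a + 8/25c.
  leading term ac^2: subtract (20ac)·k_5 from 5/2ac^2 + 8/25bc^2 + 1/5c^3 + 15/4ab + 15/16ac - 6/5bc + 1/5c^2 - 91/16a + 8/25c → 8/25bc^2 + 1/5c^3 + 15/4ab + 55/16ac - 6/5bc + 1/5c^2 - 91/16a + 8/25c
  leading term bc^2: subtract (c)·k_4 from 8/25bc^2 + 1/5c^3 + 15/4ab + 55/16ac - 6/5bc + 1/5c^2 - 91/16a + 8/25c → c^3 + 15/4ab + 55/16ac + 1/2c^2 - 91/16a - 3/2c
  leading term c^3: subtract (8c^2)·k_5 from c^3 + 15/4ab + 55/16ac + 1/2c^2 - 91/16a - 3/2c → 15/4ab + 55/16ac + 3/2c^2 - 91/16a - 3/2c
  leading term ab: subtract (-1/4)·h_1 from 15/4ab + 55/16ac + 3/2c^2 - 91/16a - 3/2c → 55/16ac - 6/5bc + 3/4c^2 - 91/16a + 9/2b - 9/4c - 6/5
  leading term ac: subtract (55/2a)·k_5 from 55/16ac - 6/5bc + 3/4c^2 - 91/16a + 9/2b - 9/4c - 6/5 → -6/5bc + 3/4c^2 - 9/4a + 9/2b - 9/4c - 6/5
  leading term bc: subtract (-15/4)·k_4 from -6/5bc + 3/4c^2 - 9/4a + 9/2b - 9/4c - 6/5 → -9/4c^2 - 9/4a - 27/8c + 45/8
  leading term c^2: subtract (-18c)·k_5 from -9/4c^2 - 9/4a - 27/8c + 45/8 → -9/4a - 45/8c + 45/8
  leading term a: no divisor's leading term divides it; move -9/4a to the remainder.
  leading term c: subtract (-45)·k_5 from -45/8c + 45/8 → 0
  remainder -9/4a ≠ 0; add k_6 = -9/4a to the basis.

S(k_4,k_5): lcm = bc. S = -5/2c^2 - 11/4b - 15/16c + 91/16.
  leading term c^2: subtract (-20c)·k_5 from -5/2c^2 - 11/4b - 15/16c + 91/16 → -11/4b - 55/16c + 91/16
  leading term b: no divisor's leading term divides it; move -11/4b to the remainder.
  leading term c: subtract (-55/2)·k_5 from -55/16c + 91/16 → 9/4
  leading term 1: no divisor's leading term divides it; move 9/4 to the remainder.
  remainder -11/4b + 9/4 ≠ 0; add k_7 = -11/4b + 9/4 to the basis.

The other S-polynomials (S(h_2,h_3), S(h_2,k_4), S(h_3,k_4), S(h_1,k_5), S(h_2,k_5), S(h_3,k_5), S(h_1,k_6), S(h_2,k_6), S(h_3,k_6), S(k_4,k_6), S(k_5,k_6), S(h_1,k_7), S(h_2,k_7), S(h_3,k_7), S(k_4,k_7), S(k_5,k_7), S(k_6,k_7)) all reduce to 0 modulo the current basis, so we have a Gröbner basis.
Inter-reduce: drop elements whose leading term is divisible by another's, tail-reduce, and make monic.
Reduced Gröbner basis: {a, b - 9/11, c - 1}.

Since the reduced bases disagree, the two ideals are not the same.
The same test decides containment: I ⊆ J iff every generator of I reduces to 0 modulo a Gröbner basis of J.

No, the ideals differ.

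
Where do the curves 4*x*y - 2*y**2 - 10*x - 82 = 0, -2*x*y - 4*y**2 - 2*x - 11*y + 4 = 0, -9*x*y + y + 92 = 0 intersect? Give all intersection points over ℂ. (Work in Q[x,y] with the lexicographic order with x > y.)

{(-5, -2)}

Compute a lex Gröbner basis by Buchberger's algorithm.
f_1 = 4*x*y - 10*x - 2*y**2 - 82, LT = x*y.
f_2 = -2*x*y - 2*x - 4*y**2 - 11*y + 4, LT = x*y.
f_3 = -9*x*y + y + 92, LT = x*y.

S(f_1,f_2): lcm = x*y. S = -7/2*x - 5/2*y**2 - 11/2*y - 37/2.
  leading term x: no divisor's leading term divides it; move -7/2*x to the remainder.
  leading term y**2: no divisor's leading term divides it; move -5/2*y**2 to the remainder.
  leading term y: no divisor's leading term divides it; move -11/2*y to the remainder.
  leading term 1: no divisor's leading term divides it; move -37/2 to the remainder.
  remainder -7/2*x - 5/2*y**2 - 11/2*y - 37/2 ≠ 0; add h_4 = -7/2*x - 5/2*y**2 - 11/2*y - 37/2 to the basis.

S(f_1,f_3): lcm = x*y. S = -5/2*x - 1/2*y**2 + 1/9*y - 185/18.
  leading term x: subtract (5/7)·h_4 from -5/2*x - 1/2*y**2 + 1/9*y - 185/18 → 9/7*y**2 + 509/126*y + 185/63
  leading term y**2: no divisor's leading term divides it; move 9/7*y**2 to the remainder.
  leading term y: no divisor's leading term divides it; move 509/126*y to the remainder.
  leading term 1: no divisor's leading term divides it; move 185/63 to the remainder.
  remainder 9/7*y**2 + 509/126*y + 185/63 ≠ 0; add h_5 = 9/7*y**2 + 509/126*y + 185/63 to the basis.

S(f_1,h_4): lcm = x*y. S = -5/2*x - 5/7*y**3 - 29/14*y**2 - 37/7*y - 41/2.
  leading term x: subtract (5/7)·h_4 from -5/2*x - 5/7*y**3 - 29/14*y**2 - 37/7*y - 41/2 → -5/7*y**3 - 2/7*y**2 - 19/14*y - 51/7
  leading term y**3: subtract (-5/9*y)·h_5 from -5/7*y**3 - 2/7*y**2 - 19/14*y - 51/7 → 2221/1134*y**2 + 311/1134*y - 51/7
  leading term y**2: subtract (2221/1458)·h_5 from 2221/1134*y**2 + 311/1134*y - 51/7 → -154301/26244*y - 154301/13122
  leading term y: no divisor's leading term divides it; move -154301/26244*y to the remainder.
  leading term 1: no divisor's leading term divides it; move -154301/13122 to the remainder.
  remainder -154301/26244*y - 154301/13122 ≠ 0; add h_6 = -154301/26244*y - 154301/13122 to the basis.

The other S-polynomials (S(f_2,f_3), S(f_2,h_4), S(f_3,h_4), S(f_1,h_5), S(f_2,h_5), S(f_3,h_5), S(h_4,h_5), S(f_1,h_6), S(f_2,h_6), S(f_3,h_6), S(h_4,h_6), S(h_5,h_6)) all reduce to 0 modulo the current basis, so we have a Gröbner basis.
Inter-reduce: drop elements whose leading term is divisible by another's, tail-reduce, and make monic.
Reduced Gröbner basis: {x + 5, y + 2}.

Since the basis is lex-ordered, y + 2 is univariate in y. Its roots are {-2}. Back-substituting each root into the other basis elements fixes the other coordinates.
  y = -2: the earlier basis element becomes x + 5 = 0, giving x = -5 — point (-5, -2).
Substituting each solution back into the original system confirms all equations vanish.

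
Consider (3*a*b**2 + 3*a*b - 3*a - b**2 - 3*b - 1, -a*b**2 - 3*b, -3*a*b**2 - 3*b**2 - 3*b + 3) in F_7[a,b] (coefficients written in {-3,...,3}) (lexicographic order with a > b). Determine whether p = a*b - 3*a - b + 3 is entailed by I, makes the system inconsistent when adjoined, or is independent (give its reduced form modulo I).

a*b - 3*a - b + 3 lies in I (it reduces to 0).

First compute the reduced Gröbner basis of I by Buchberger's algorithm.
f_1 = 3*a*b**2 + 3*a*b - 3*a - b**2 - 3*b - 1, LT = a*b**2.
f_2 = -a*b**2 - 3*b, LT = a*b**2.
f_3 = -3*a*b**2 - 3*b**2 - 3*b + 3, LT = a*b**2.

S(f_1,f_2): lcm = a*b**2. S = a*b - a + 2*b**2 + 3*b + 2.
  leading term a*b: no divisor's leading term divides it; move a*b to the remainder.
  leading term a: no divisor's leading term divides it; move -a to the remainder.
  leading term b**2: no divisor's leading term divides it; move 2*b**2 to the remainder.
  leading term b: no divisor's leading term divides it; move 3*b to the remainder.
  leading term 1: no divisor's leading term divides it; move 2 to the remainder.
  remainder a*b - a + 2*b**2 + 3*b + 2 ≠ 0; add h_4 = a*b - a + 2*b**2 + 3*b + 2 to the basis.

S(f_1,f_3): lcm = a*b**2. S = a*b - a + b**2 - 2*b + 3.
  leading term a*b: subtract (1)·h_4 from a*b - a + b**2 - 2*b + 3 → -b**2 + 2*b + 1
  leading term b**2: no divisor's leading term divides it; move -b**2 to the remainder.
  leading term b: no divisor's leading term divides it; move 2*b to the remainder.
  leading term 1: no divisor's leading term divides it; move 1 to the remainder.
  remainder -b**2 + 2*b + 1 ≠ 0; add h_5 = -b**2 + 2*b + 1 to the basis.

S(f_1,h_4): lcm = a*b**2. S = 2*a*b - a - 2*b**3 - b**2 - 3*b + 2.
  leading term a*b: subtract (2)·h_4 from 2*a*b - a - 2*b**3 - b**2 - 3*b + 2 → a - 2*b**3 + 2*b**2 - 2*b - 2
  leading term a: no divisor's leading term divides it; move a to the remainder.
  leading term b**3: subtract (2*b)·h_5 from -2*b**3 + 2*b**2 - 2*b - 2 → -2*b**2 + 3*b - 2
  leading term b**2: subtract (2)·h_5 from -2*b**2 + 3*b - 2 → -b + 3
  leading term b: no divisor's leading term divides it; move -b to the remainder.
  leading term 1: no divisor's leading term divides it; move 3 to the remainder.
  remainder a - b + 3 ≠ 0; add h_6 = a - b + 3 to the basis.

S(f_1,h_5): lcm = a*b**2. S = 3*a*b + 2*b**2 - b + 2.
  leading term a*b: subtract (3)·h_4 from 3*a*b + 2*b**2 - b + 2 → 3*a + 3*b**2 - 3*b + 3
  leading term a: subtract (3)·h_6 from 3*a + 3*b**2 - 3*b + 3 → 3*b**2 + 1
  leading term b**2: subtract (-3)·h_5 from 3*b**2 + 1 → -b - 3
  leading term b: no divisor's leading term divides it; move -b to the remainder.
  leading term 1: no divisor's leading term divides it; move -3 to the remainder.
  remainder -b - 3 ≠ 0; add h_7 = -b - 3 to the basis.

The other S-polynomials (S(f_2,f_3), S(f_2,h_4), S(f_3,h_4), S(f_2,h_5), S(f_3,h_5), S(h_4,h_5), S(f_1,h_6), S(f_2,h_6), S(f_3,h_6), S(h_4,h_6), S(h_5,h_6), S(f_1,h_7), S(f_2,h_7), S(f_3,h_7), S(h_4,h_7), S(h_5,h_7), S(h_6,h_7)) all reduce to 0 modulo the current basis, so we have a Gröbner basis.
Inter-reduce: drop elements whose leading term is divisible by another's, tail-reduce, and make monic.
Reduced Gröbner basis: {a - 1, b + 3}.
Label its elements g_1 = a - 1, g_2 = b + 3.

Reduce p = a*b - 3*a - b + 3 modulo G:
  leading term a*b: subtract (b)·g_1 from a*b - 3*a - b + 3 → -3*a + 3
  leading term a: subtract (-3)·g_1 from -3*a + 3 → 0
  normal form = 0.
Since the normal form is 0, p ∈ I.

Ideal membership is decidable via reduction modulo a Gröbner basis.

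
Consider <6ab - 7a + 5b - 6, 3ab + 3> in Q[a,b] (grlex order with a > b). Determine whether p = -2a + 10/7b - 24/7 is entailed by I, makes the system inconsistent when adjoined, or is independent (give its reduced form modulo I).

First compute the reduced Gröbner basis of I by Buchberger's algorithm.
f_1 = 6ab - 7a + 5b - 6, LT = ab.
f_2 = 3ab + 3, LT = ab.

S(f_1,f_2): lcm = ab. S = -7/6a + 5/6b - 2.
  leading term a: no divisor's leading term divides it; move -7/6a to the remainder.
  leading term b: no divisor's leading term divides it; move 5/6b to the remainder.
  leading term 1: no divisor's leading term divides it; move -2 to the remainder.
  remainder -7/6a + 5/6b - 2 ≠ 0; add h_3 = -7/6a + 5/6b - 2 to the basis.

S(f_1,h_3): lcm = ab. S = 5/7b^2 - 7/6a - 37/42b - 1.
  leading term b^2: no divisor's leading term divides it; move 5/7b^2 to the remainder.
  leading term a: subtract (1)·h_3 from -7/6a - 37/42b - 1 → -12/7b + 1
  leading term b: no divisor's leading term divides it; move -12/7b to the remainder.
  leading term 1: no divisor's leading term divides it; move 1 to the remainder.
  remainder 5/7b^2 - 12/7b + 1 ≠ 0; add h_4 = 5/7b^2 - 12/7b + 1 to the basis.

S(f_2,h_3): lcm = ab. S = 5/7b^2 - 12/7b + 1.
  leading term b^2: subtract (1)·h_4 from 5/7b^2 - 12/7b + 1 → 0
  remainder 0.

S(f_1,h_4): lcm = ab^2. S = 37/30ab + 5/6b^2 - 7/5a - b.
  leading term ab: subtract (37/180)·f_1 from 37/30ab + 5/6b^2 - 7/5a - b → 5/6b^2 + 7/180a - 73/36b + 37/30
  leading term b^2: subtract (7/6)·h_4 from 5/6b^2 + 7/180a - 73/36b + 37/30 → 7/180a - 1/36b + 1/15
  leading term a: subtract (-1/30)·h_3 from 7/180a - 1/36b + 1/15 → 0
  remainder 0.

S(f_2,h_4): lcm = ab^2. S = 12/5ab - 7/5a + b.
  leading term ab: subtract (2/5)·f_1 from 12/5ab - 7/5a + b → 7/5a - b + 12/5
  leading term a: subtract (-6/5)·h_3 from 7/5a - b + 12/5 → 0
  remainder 0.

S(h_3,h_4): leading monomials are coprime, so the S-polynomial reduces to 0 (Buchberger's first criterion).
Every S-polynomial of the final basis reduces to 0, so we have a Gröbner basis.
Inter-reduce: drop elements whose leading term is divisible by another's, tail-reduce, and make monic.
Reduced Gröbner basis: {b^2 - 12/5b + 7/5, a - 5/7b + 12/7}.
Label its elements g_1 = b^2 - 12/5b + 7/5, g_2 = a - 5/7b + 12/7.

Reduce p = -2a + 10/7b - 24/7 modulo G:
  leading term a: subtract (-2)·g_2 from -2a + 10/7b - 24/7 → 0
  normal form = 0.
Since the normal form is 0, p ∈ I.

-2a + 10/7b - 24/7 lies in I (it reduces to 0).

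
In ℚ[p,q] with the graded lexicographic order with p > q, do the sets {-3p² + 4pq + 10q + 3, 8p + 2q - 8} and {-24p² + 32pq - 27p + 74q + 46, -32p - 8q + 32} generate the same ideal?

Two ideals are equal iff their reduced Gröbner bases coincide (the reduced basis is unique for a fixed ordering).
Buchberger on the first generating set:
f_1 = -3p² + 4pq + 10q + 3, LT = p².
f_2 = 8p + 2q - 8, LT = p.

S(f_1,f_2): lcm = p². S = -19/12pq + p - 10/3q - 1.
  leading term pq: subtract (-19/96q)·f_2 from -19/12pq + p - 10/3q - 1 → 19/48q² + p - 59/12q - 1
  leading term q²: no divisor's leading term divides it; move 19/48q² to the remainder.
  leading term p: subtract (⅛)·f_2 from p - 59/12q - 1 → -31/6q
  leading term q: no divisor's leading term divides it; move -31/6q to the remainder.
  remainder 19/48q² - 31/6q ≠ 0; add g_3 = 19/48q² - 31/6q to the basis.

S(f_1,g_3): leading monomials are coprime, so the S-polynomial reduces to 0 (Buchberger's first criterion).
S(f_2,g_3): leading monomials are coprime, so the S-polynomial reduces to 0 (Buchberger's first criterion).
Every S-polynomial of the final basis reduces to 0, so we have a Gröbner basis.
Inter-reduce: drop elements whose leading term is divisible by another's, tail-reduce, and make monic.
Reduced Gröbner basis: {q² - 248/19q, p + ¼q - 1}.

Buchberger on the second generating set:
h_1 = -24p² + 32pq - 27p + 74q + 46, LT = p².
h_2 = -32p - 8q + 32, LT = p.

S(h_1,h_2): lcm = p². S = -19/12pq + 17/8p - 37/12q - 23/12.
  leading term pq: subtract (19/384q)·h_2 from -19/12pq + 17/8p - 37/12q - 23/12 → 19/48q² + 17/8p - 14/3q - 23/12
  leading term q²: no divisor's leading term divides it; move 19/48q² to the remainder.
  leading term p: subtract (-17/256)·h_2 from 17/8p - 14/3q - 23/12 → -499/96q + 5/24
  leading term q: no divisor's leading term divides it; move -499/96q to the remainder.
  leading term 1: no divisor's leading term divides it; move 5/24 to the remainder.
  remainder 19/48q² - 499/96q + 5/24 ≠ 0; add k_3 = 19/48q² - 499/96q + 5/24 to the basis.

S(h_1,k_3): leading monomials are coprime, so the S-polynomial reduces to 0 (Buchberger's first criterion).
S(h_2,k_3): leading monomials are coprime, so the S-polynomial reduces to 0 (Buchberger's first criterion).
Every S-polynomial of the final basis reduces to 0, so we have a Gröbner basis.
Inter-reduce: drop elements whose leading term is divisible by another's, tail-reduce, and make monic.
Reduced Gröbner basis: {q² - 499/38q + 10/19, p + ¼q - 1}.

These differ, so the ideals are not equal.
The same test decides containment: I ⊆ J iff every generator of I reduces to 0 modulo a Gröbner basis of J.

No, the ideals differ.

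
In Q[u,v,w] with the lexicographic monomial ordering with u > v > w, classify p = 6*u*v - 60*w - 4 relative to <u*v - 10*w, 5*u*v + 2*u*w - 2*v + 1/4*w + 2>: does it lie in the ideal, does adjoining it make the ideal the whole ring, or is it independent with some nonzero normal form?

First compute the reduced Gröbner basis of I by Buchberger's algorithm.
f_1 = u*v - 10*w, LT = u*v.
f_2 = 5*u*v + 2*u*w - 2*v + 1/4*w + 2, LT = u*v.

S(f_1,f_2): lcm = u*v. S = -2/5*u*w + 2/5*v - 201/20*w - 2/5.
  leading term u*w: no divisor's leading term divides it; move -2/5*u*w to the remainder.
  leading term v: no divisor's leading term divides it; move 2/5*v to the remainder.
  leading term w: no divisor's leading term divides it; move -201/20*w to the remainder.
  leading term 1: no divisor's leading term divides it; move -2/5 to the remainder.
  remainder -2/5*u*w + 2/5*v - 201/20*w - 2/5 ≠ 0; add h_3 = -2/5*u*w + 2/5*v - 201/20*w - 2/5 to the basis.

S(f_1,h_3): lcm = u*v*w. S = v**2 - 201/8*v*w - v - 10*w**2.
  leading term v**2: no divisor's leading term divides it; move v**2 to the remainder.
  leading term v*w: no divisor's leading term divides it; move -201/8*v*w to the remainder.
  leading term v: no divisor's leading term divides it; move -v to the remainder.
  leading term w**2: no divisor's leading term divides it; move -10*w**2 to the remainder.
  remainder v**2 - 201/8*v*w - v - 10*w**2 ≠ 0; add h_4 = v**2 - 201/8*v*w - v - 10*w**2 to the basis.

The other S-polynomials (S(f_2,h_3), S(f_1,h_4), S(f_2,h_4), S(h_3,h_4)) all reduce to 0 modulo the current basis, so we have a Gröbner basis.
Inter-reduce: drop elements whose leading term is divisible by another's, tail-reduce, and make monic.
Reduced Gröbner basis: {u*v - 10*w, u*w - v + 201/8*w + 1, v**2 - 201/8*v*w - v - 10*w**2}.
Label its elements g_1 = u*v - 10*w, g_2 = u*w - v + 201/8*w + 1, g_3 = v**2 - 201/8*v*w - v - 10*w**2.

Reduce p = 6*u*v - 60*w - 4 modulo G:
  leading term u*v: subtract (6)·g_1 from 6*u*v - 60*w - 4 → -4
  leading term 1: no divisor's leading term divides it; move -4 to the remainder.
  normal form = -4.
The normal form is nonzero, so p ∉ I. Since p minus its normal form lies in I, I + (p) = I + (r) where r = -4; decide whether this ideal is the whole ring.
Here r = -4 is a nonzero constant, hence a unit: 1 ∈ I + (p), the Gröbner basis of I + (p) is {1}, and the enlarged system has no common solution — adjoining p is inconsistent.

Adjoining 6*u*v - 60*w - 4 makes the ideal the whole ring: the system is inconsistent.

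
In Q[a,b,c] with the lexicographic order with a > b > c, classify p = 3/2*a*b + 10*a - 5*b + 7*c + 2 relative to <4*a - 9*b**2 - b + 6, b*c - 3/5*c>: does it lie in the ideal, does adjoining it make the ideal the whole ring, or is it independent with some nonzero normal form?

3/2*a*b + 10*a - 5*b + 7*c + 2 is independent of I; its normal form modulo I is 27/8*b**3 + 183/8*b**2 - 19/4*b + 7*c - 13.

First compute the reduced Gröbner basis of I by Buchberger's algorithm.
f_1 = 4*a - 9*b**2 - b + 6, LT = a.
f_2 = b*c - 3/5*c, LT = b*c.

The S-polynomials (S(f_1,f_2)) all reduce to 0 modulo the current basis, so we have a Gröbner basis.
Inter-reduce: drop elements whose leading term is divisible by another's, tail-reduce, and make monic.
Reduced Gröbner basis: {a - 9/4*b**2 - 1/4*b + 3/2, b*c - 3/5*c}.
Label its elements g_1 = a - 9/4*b**2 - 1/4*b + 3/2, g_2 = b*c - 3/5*c.

Reduce p = 3/2*a*b + 10*a - 5*b + 7*c + 2 modulo G:
  leading term a*b: subtract (3/2*b)·g_1 from 3/2*a*b + 10*a - 5*b + 7*c + 2 → 10*a + 27/8*b**3 + 3/8*b**2 - 29/4*b + 7*c + 2
  leading term a: subtract (10)·g_1 from 10*a + 27/8*b**3 + 3/8*b**2 - 29/4*b + 7*c + 2 → 27/8*b**3 + 183/8*b**2 - 19/4*b + 7*c - 13
  leading term b**3: no divisor's leading term divides it; move 27/8*b**3 to the remainder.
  leading term b**2: no divisor's leading term divides it; move 183/8*b**2 to the remainder.
  leading term b: no divisor's leading term divides it; move -19/4*b to the remainder.
  leading term c: no divisor's leading term divides it; move 7*c to the remainder.
  leading term 1: no divisor's leading term divides it; move -13 to the remainder.
  normal form = 27/8*b**3 + 183/8*b**2 - 19/4*b + 7*c - 13.
The normal form is nonzero, so p ∉ I. Since p minus its normal form lies in I, I + (p) = I + (r) where r = 27/8*b**3 + 183/8*b**2 - 19/4*b + 7*c - 13; decide whether this ideal is the whole ring.
Run Buchberger on G together with r (pairs among the g_i already reduce to 0 since G is a Gröbner basis):
g_1 = a - 9/4*b**2 - 1/4*b + 3/2, LT = a.
g_2 = b*c - 3/5*c, LT = b*c.
r = 27/8*b**3 + 183/8*b**2 - 19/4*b + 7*c - 13, LT = b**3.

S(g_2,r): lcm = b**3*c. S = -332/45*b**2*c + 38/27*b*c - 56/27*c**2 + 104/27*c.
  leading term b**2*c: subtract (-332/45*b)·g_2 from -332/45*b**2*c + 38/27*b*c - 56/27*c**2 + 104/27*c → -2038/675*b*c - 56/27*c**2 + 104/27*c
  leading term b*c: subtract (-2038/675)·g_2 from -2038/675*b*c - 56/27*c**2 + 104/27*c → -56/27*c**2 + 6886/3375*c
  leading term c**2: no divisor's leading term divides it; move -56/27*c**2 to the remainder.
  leading term c: no divisor's leading term divides it; move 6886/3375*c to the remainder.
  remainder -56/27*c**2 + 6886/3375*c ≠ 0; add m_4 = -56/27*c**2 + 6886/3375*c to the basis.

The other S-polynomials (S(g_1,g_2), S(g_1,r), S(g_1,m_4), S(g_2,m_4), S(r,m_4)) all reduce to 0 modulo the current basis, so we have a Gröbner basis.
Inter-reduce: drop elements whose leading term is divisible by another's, tail-reduce, and make monic.
Reduced Gröbner basis: {a - 9/4*b**2 - 1/4*b + 3/2, b**3 + 61/9*b**2 - 38/27*b + 56/27*c - 104/27, b*c - 3/5*c, c**2 - 3443/3500*c}.
The reduced Gröbner basis of I + (p) is {a - 9/4*b**2 - 1/4*b + 3/2, b**3 + 61/9*b**2 - 38/27*b + 56/27*c - 104/27, b*c - 3/5*c, c**2 - 3443/3500*c} ≠ {1}, a proper ideal, so the enlarged system stays consistent: p is independent of I, with normal form 27/8*b**3 + 183/8*b**2 - 19/4*b + 7*c - 13.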